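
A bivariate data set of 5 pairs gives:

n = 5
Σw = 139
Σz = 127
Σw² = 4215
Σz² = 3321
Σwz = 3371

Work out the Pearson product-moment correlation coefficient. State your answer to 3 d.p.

r = (nΣwz − ΣwΣz) / √[(nΣw² − (Σw)²)(nΣz² − (Σz)²)]
Numerator: 5×3371 − 139×127 = -798
Denominator: √[(21075 − 19321)(16605 − 16129)] = √[1754 × 476] = 913.7308
r = -798 / 913.7308 ≈ -0.873

-0.873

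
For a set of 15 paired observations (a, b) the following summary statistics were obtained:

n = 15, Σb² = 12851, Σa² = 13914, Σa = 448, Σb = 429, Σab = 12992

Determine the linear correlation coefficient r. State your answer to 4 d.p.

r = (nΣab − ΣaΣb) / √[(nΣa² − (Σa)²)(nΣb² − (Σb)²)]
Numerator: 15×12992 − 448×429 = 2688
Denominator: √[(208710 − 200704)(192765 − 184041)] = √[8006 × 8724] = 8357.2929
r = 2688 / 8357.2929 ≈ 0.3216

0.3216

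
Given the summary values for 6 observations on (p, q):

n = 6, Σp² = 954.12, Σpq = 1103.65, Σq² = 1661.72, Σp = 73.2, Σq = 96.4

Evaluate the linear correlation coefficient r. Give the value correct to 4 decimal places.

r = (nΣpq − ΣpΣq) / √[(nΣp² − (Σp)²)(nΣq² − (Σq)²)]
Numerator: 6×1103.65 − 73.2×96.4 = -434.58
Denominator: √[(5724.72 − 5358.24)(9970.32 − 9292.96)] = √[366.48 × 677.36] = 498.2358
r = -434.58 / 498.2358 ≈ -0.8722

-0.8722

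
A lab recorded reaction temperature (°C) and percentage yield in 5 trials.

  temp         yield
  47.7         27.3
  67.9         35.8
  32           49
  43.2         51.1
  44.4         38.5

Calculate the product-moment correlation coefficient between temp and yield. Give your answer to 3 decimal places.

n = 5, Σx = 235.2, Σy = 201.7, Σx² = 11747.3, Σy² = 8521.39, Σxy = 9217.95
nΣxy − ΣxΣy = 46089.75 − 47439.84 = -1350.09
nΣx² − (Σx)² = 58736.5 − 55319.04 = 3417.46; nΣy² − (Σy)² = 42606.95 − 40682.89 = 1924.06
r = -1350.09 / √(3417.46 × 1924.06) = -1350.09 / 2564.2539 ≈ -0.527

-0.527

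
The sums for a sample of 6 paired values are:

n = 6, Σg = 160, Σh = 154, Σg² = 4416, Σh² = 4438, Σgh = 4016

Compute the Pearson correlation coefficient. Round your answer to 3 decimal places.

-0.337

r = (nΣgh − ΣgΣh) / √[(nΣg² − (Σg)²)(nΣh² − (Σh)²)]
Numerator: 6×4016 − 160×154 = -544
Denominator: √[(26496 − 25600)(26628 − 23716)] = √[896 × 2912] = 1615.2870
r = -544 / 1615.2870 ≈ -0.337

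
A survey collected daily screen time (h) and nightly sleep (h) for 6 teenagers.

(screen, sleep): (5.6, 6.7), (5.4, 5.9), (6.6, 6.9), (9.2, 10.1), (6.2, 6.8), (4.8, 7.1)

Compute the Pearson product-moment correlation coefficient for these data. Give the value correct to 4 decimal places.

n = 6, Σx = 37.8, Σy = 43.5, Σx² = 250.2, Σy² = 325.97, Σxy = 284.08
nΣxy − ΣxΣy = 1704.48 − 1644.3 = 60.18
nΣx² − (Σx)² = 1501.2 − 1428.84 = 72.36; nΣy² − (Σy)² = 1955.82 − 1892.25 = 63.57
r = 60.18 / √(72.36 × 63.57) = 60.18 / 67.8227 ≈ 0.8873

0.8873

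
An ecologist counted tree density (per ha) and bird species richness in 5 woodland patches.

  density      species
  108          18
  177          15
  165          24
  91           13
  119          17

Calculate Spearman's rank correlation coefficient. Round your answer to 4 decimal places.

Rank density: 2, 5, 4, 1, 3
Rank species: 4, 2, 5, 1, 3
d = rank(density) − rank(species): -2, 3, -1, 0, 0; Σd² = 14
ρ = 1 − 6Σd² / [n(n²−1)] = 1 − 6×14 / (5×24) = 1 − 84/120 ≈ 0.3000

0.3000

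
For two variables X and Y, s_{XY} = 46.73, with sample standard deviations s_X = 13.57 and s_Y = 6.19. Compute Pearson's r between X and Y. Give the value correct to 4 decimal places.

r = Cov(X,Y) / (s_X · s_Y) = 46.73 / (13.57 × 6.19)
  = 46.73 / 83.9983 ≈ 0.5563

0.5563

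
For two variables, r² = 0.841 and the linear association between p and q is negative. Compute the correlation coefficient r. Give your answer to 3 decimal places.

|r| = √0.841 = 0.917
The association is negative, so r = −0.917.

-0.917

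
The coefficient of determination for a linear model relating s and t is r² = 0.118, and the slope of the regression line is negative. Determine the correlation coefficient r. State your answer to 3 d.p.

-0.344

|r| = √0.118 = 0.344
The association is negative, so r = −0.344.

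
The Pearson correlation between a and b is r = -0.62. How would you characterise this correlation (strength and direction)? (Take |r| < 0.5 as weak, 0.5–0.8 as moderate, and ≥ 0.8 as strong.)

moderate negative

r = -0.62 < 0 so the relationship is negative.
|r| = 0.62, which falls in the moderate range.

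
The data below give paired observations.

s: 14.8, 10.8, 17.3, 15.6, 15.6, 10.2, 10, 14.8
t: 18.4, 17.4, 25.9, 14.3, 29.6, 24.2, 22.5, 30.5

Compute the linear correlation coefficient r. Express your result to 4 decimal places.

0.2015

n = 8, Σs = 109.1, Σt = 182.8, Σs² = 1544.77, Σt² = 4414.92, Σst = 2516.39
nΣst − ΣsΣt = 20131.12 − 19943.48 = 187.64
nΣs² − (Σs)² = 12358.16 − 11902.81 = 455.35; nΣt² − (Σt)² = 35319.36 − 33415.84 = 1903.52
r = 187.64 / √(455.35 × 1903.52) = 187.64 / 931.0037 ≈ 0.2015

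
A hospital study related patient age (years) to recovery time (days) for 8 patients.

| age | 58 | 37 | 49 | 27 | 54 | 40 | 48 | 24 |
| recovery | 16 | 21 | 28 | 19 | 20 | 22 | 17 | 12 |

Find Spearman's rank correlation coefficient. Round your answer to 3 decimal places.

0.167

Rank age: 8, 3, 6, 2, 7, 4, 5, 1
Rank recovery: 2, 6, 8, 4, 5, 7, 3, 1
d = rank(age) − rank(recovery): 6, -3, -2, -2, 2, -3, 2, 0; Σd² = 70
ρ = 1 − 6Σd² / [n(n²−1)] = 1 − 6×70 / (8×63) = 1 − 420/504 ≈ 0.167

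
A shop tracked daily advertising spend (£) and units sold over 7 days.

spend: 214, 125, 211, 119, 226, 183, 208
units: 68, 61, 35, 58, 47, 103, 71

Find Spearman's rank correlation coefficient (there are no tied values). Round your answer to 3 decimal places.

-0.250

Rank spend: 6, 2, 5, 1, 7, 3, 4
Rank units: 5, 4, 1, 3, 2, 7, 6
d = rank(spend) − rank(units): 1, -2, 4, -2, 5, -4, -2; Σd² = 70
ρ = 1 − 6Σd² / [n(n²−1)] = 1 − 6×70 / (7×48) = 1 − 420/336 ≈ -0.250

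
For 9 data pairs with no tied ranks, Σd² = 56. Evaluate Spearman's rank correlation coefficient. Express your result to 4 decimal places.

ρ = 1 − 6Σd² / [n(n²−1)] = 1 − 6×56 / (9×80)
  = 1 − 336/720 = 1 − 0.46667 ≈ 0.5333

0.5333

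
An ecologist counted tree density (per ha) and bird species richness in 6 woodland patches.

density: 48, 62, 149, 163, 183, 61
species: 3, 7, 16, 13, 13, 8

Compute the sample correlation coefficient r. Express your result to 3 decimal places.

n = 6, Σx = 666, Σy = 60, Σx² = 92128, Σy² = 716, Σxy = 7948
nΣxy − ΣxΣy = 47688 − 39960 = 7728
nΣx² − (Σx)² = 552768 − 443556 = 109212; nΣy² − (Σy)² = 4296 − 3600 = 696
r = 7728 / √(109212 × 696) = 7728 / 8718.4604 ≈ 0.886

0.886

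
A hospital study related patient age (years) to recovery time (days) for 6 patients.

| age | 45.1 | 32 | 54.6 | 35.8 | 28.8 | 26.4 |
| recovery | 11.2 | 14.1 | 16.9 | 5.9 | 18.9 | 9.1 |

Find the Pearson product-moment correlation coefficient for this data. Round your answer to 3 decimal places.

0.191

n = 6, Σx = 222.7, Σy = 76.1, Σx² = 8847.21, Σy² = 1084.69, Σxy = 2874.84
nΣxy − ΣxΣy = 17249.04 − 16947.47 = 301.57
nΣx² − (Σx)² = 53083.26 − 49595.29 = 3487.97; nΣy² − (Σy)² = 6508.14 − 5791.21 = 716.93
r = 301.57 / √(3487.97 × 716.93) = 301.57 / 1581.3381 ≈ 0.191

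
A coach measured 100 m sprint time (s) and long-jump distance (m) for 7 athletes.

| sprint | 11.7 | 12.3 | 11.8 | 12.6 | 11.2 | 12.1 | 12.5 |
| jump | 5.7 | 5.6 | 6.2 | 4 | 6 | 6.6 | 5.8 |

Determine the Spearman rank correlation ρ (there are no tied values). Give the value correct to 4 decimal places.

-0.5000

Rank sprint: 2, 5, 3, 7, 1, 4, 6
Rank jump: 3, 2, 6, 1, 5, 7, 4
d = rank(sprint) − rank(jump): -1, 3, -3, 6, -4, -3, 2; Σd² = 84
ρ = 1 − 6Σd² / [n(n²−1)] = 1 − 6×84 / (7×48) = 1 − 504/336 ≈ -0.5000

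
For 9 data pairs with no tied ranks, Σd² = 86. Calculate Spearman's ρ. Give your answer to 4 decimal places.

ρ = 1 − 6Σd² / [n(n²−1)] = 1 − 6×86 / (9×80)
  = 1 − 516/720 = 1 − 0.71667 ≈ 0.2833

0.2833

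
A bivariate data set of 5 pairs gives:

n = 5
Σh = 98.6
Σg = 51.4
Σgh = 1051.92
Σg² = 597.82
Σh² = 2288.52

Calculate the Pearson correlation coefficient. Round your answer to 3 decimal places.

r = (nΣgh − ΣgΣh) / √[(nΣg² − (Σg)²)(nΣh² − (Σh)²)]
Numerator: 5×1051.92 − 51.4×98.6 = 191.56
Denominator: √[(2989.1 − 2641.96)(11442.6 − 9721.96)] = √[347.14 × 1720.64] = 772.8538
r = 191.56 / 772.8538 ≈ 0.248

0.248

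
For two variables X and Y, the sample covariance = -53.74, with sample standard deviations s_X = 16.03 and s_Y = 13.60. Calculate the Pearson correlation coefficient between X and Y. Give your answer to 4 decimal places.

-0.2465

r = Cov(X,Y) / (s_X · s_Y) = -53.74 / (16.03 × 13.60)
  = -53.74 / 218.0080 ≈ -0.2465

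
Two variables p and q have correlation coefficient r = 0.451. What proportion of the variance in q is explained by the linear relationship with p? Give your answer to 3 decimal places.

0.203

r² = (0.451)² = 0.203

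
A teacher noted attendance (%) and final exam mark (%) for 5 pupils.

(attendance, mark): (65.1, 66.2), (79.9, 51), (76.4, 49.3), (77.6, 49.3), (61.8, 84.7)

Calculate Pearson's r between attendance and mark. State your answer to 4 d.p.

n = 5, Σx = 360.8, Σy = 300.5, Σx² = 26299.98, Σy² = 19018.51, Σxy = 21211.18
nΣxy − ΣxΣy = 106055.9 − 108420.4 = -2364.5
nΣx² − (Σx)² = 131499.9 − 130176.64 = 1323.26; nΣy² − (Σy)² = 95092.55 − 90300.25 = 4792.3
r = -2364.5 / √(1323.26 × 4792.3) = -2364.5 / 2518.2253 ≈ -0.9390

-0.9390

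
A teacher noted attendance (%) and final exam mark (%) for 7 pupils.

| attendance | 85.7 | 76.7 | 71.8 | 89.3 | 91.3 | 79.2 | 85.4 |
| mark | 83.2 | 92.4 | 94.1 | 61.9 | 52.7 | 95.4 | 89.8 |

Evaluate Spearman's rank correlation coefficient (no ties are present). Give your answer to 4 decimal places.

-0.8929

Rank attendance: 5, 2, 1, 6, 7, 3, 4
Rank mark: 3, 5, 6, 2, 1, 7, 4
d = rank(attendance) − rank(mark): 2, -3, -5, 4, 6, -4, 0; Σd² = 106
ρ = 1 − 6Σd² / [n(n²−1)] = 1 − 6×106 / (7×48) = 1 − 636/336 ≈ -0.8929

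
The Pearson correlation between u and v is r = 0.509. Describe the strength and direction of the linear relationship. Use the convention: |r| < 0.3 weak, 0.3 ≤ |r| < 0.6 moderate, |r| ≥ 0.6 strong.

moderate positive

r = 0.509 > 0 so the relationship is positive.
|r| = 0.509, which falls in the moderate range.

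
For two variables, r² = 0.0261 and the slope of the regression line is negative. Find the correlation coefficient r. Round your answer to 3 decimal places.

-0.162

|r| = √0.0261 = 0.162
The association is negative, so r = −0.162.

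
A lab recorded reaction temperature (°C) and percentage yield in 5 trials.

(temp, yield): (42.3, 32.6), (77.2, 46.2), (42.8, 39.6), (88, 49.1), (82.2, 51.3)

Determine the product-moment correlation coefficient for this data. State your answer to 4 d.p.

0.9264

n = 5, Σx = 332.5, Σy = 218.8, Σx² = 24081.81, Σy² = 9807.86, Σxy = 15178.16
nΣxy − ΣxΣy = 75890.8 − 72751 = 3139.8
nΣx² − (Σx)² = 120409.05 − 110556.25 = 9852.8; nΣy² − (Σy)² = 49039.3 − 47873.44 = 1165.86
r = 3139.8 / √(9852.8 × 1165.86) = 3139.8 / 3389.2456 ≈ 0.9264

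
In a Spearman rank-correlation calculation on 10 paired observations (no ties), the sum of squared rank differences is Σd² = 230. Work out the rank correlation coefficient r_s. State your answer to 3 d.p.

ρ = 1 − 6Σd² / [n(n²−1)] = 1 − 6×230 / (10×99)
  = 1 − 1380/990 = 1 − 1.3939 ≈ -0.394

-0.394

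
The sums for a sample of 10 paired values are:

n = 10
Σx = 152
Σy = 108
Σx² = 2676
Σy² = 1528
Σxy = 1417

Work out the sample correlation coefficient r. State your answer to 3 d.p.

r = (nΣxy − ΣxΣy) / √[(nΣx² − (Σx)²)(nΣy² − (Σy)²)]
Numerator: 10×1417 − 152×108 = -2246
Denominator: √[(26760 − 23104)(15280 − 11664)] = √[3656 × 3616] = 3635.9450
r = -2246 / 3635.9450 ≈ -0.618

-0.618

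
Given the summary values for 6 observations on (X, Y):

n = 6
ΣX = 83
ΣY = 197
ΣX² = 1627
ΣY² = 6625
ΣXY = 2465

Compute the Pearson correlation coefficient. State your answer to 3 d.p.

r = (nΣXY − ΣXΣY) / √[(nΣX² − (ΣX)²)(nΣY² − (ΣY)²)]
Numerator: 6×2465 − 83×197 = -1561
Denominator: √[(9762 − 6889)(39750 − 38809)] = √[2873 × 941] = 1644.2302
r = -1561 / 1644.2302 ≈ -0.949

-0.949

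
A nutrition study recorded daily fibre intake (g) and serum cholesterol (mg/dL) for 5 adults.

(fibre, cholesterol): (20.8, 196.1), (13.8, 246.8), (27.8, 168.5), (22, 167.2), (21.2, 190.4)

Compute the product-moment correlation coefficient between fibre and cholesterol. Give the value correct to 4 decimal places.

n = 5, Σx = 105.6, Σy = 969, Σx² = 2329.36, Σy² = 191965.7, Σxy = 19883.9
nΣxy − ΣxΣy = 99419.5 − 102326.4 = -2906.9
nΣx² − (Σx)² = 11646.8 − 11151.36 = 495.44; nΣy² − (Σy)² = 959828.5 − 938961 = 20867.5
r = -2906.9 / √(495.44 × 20867.5) = -2906.9 / 3215.3684 ≈ -0.9041

-0.9041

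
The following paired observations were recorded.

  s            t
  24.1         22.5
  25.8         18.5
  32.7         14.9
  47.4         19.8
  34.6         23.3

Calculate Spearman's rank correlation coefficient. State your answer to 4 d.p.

0.1000

Rank s: 1, 2, 3, 5, 4
Rank t: 4, 2, 1, 3, 5
d = rank(s) − rank(t): -3, 0, 2, 2, -1; Σd² = 18
ρ = 1 − 6Σd² / [n(n²−1)] = 1 − 6×18 / (5×24) = 1 − 108/120 ≈ 0.1000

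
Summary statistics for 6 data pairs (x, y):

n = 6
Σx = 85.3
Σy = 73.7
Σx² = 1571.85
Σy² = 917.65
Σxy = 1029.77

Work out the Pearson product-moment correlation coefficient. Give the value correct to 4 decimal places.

r = (nΣxy − ΣxΣy) / √[(nΣx² − (Σx)²)(nΣy² − (Σy)²)]
Numerator: 6×1029.77 − 85.3×73.7 = -107.99
Denominator: √[(9431.1 − 7276.09)(5505.9 − 5431.69)] = √[2155.01 × 74.21] = 399.9041
r = -107.99 / 399.9041 ≈ -0.2700

-0.2700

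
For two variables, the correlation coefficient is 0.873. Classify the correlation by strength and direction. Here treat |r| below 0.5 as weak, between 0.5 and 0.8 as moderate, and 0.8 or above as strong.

r = 0.873 > 0 so the relationship is positive.
|r| = 0.873, which falls in the strong range.

strong positive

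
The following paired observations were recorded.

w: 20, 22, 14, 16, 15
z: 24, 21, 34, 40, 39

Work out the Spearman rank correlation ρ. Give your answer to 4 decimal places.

Rank w: 4, 5, 1, 3, 2
Rank z: 2, 1, 3, 5, 4
d = rank(w) − rank(z): 2, 4, -2, -2, -2; Σd² = 32
ρ = 1 − 6Σd² / [n(n²−1)] = 1 − 6×32 / (5×24) = 1 − 192/120 ≈ -0.6000

-0.6000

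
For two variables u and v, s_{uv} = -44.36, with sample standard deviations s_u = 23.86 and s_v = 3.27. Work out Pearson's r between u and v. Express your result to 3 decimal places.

-0.569

r = Cov(u,v) / (s_u · s_v) = -44.36 / (23.86 × 3.27)
  = -44.36 / 78.0222 ≈ -0.569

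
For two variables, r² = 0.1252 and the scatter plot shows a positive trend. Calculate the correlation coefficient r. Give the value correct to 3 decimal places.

0.354

|r| = √0.1252 = 0.354
The association is positive, so r = 0.354.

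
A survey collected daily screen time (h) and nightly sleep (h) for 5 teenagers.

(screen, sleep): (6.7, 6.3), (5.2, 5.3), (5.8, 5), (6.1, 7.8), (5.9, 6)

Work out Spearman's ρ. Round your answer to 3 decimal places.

Rank screen: 5, 1, 2, 4, 3
Rank sleep: 4, 2, 1, 5, 3
d = rank(screen) − rank(sleep): 1, -1, 1, -1, 0; Σd² = 4
ρ = 1 − 6Σd² / [n(n²−1)] = 1 − 6×4 / (5×24) = 1 − 24/120 ≈ 0.800

0.800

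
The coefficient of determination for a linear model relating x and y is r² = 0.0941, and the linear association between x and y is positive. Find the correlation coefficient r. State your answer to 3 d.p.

|r| = √0.0941 = 0.307
The association is positive, so r = 0.307.

0.307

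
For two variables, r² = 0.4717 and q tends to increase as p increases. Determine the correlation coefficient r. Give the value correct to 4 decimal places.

|r| = √0.4717 = 0.6868
The association is positive, so r = 0.6868.

0.6868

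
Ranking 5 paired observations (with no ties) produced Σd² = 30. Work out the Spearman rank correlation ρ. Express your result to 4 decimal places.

-0.5000

ρ = 1 − 6Σd² / [n(n²−1)] = 1 − 6×30 / (5×24)
  = 1 − 180/120 = 1 − 1.50000 ≈ -0.5000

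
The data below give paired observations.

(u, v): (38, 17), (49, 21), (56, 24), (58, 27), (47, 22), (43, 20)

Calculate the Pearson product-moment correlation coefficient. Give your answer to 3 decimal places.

0.962

n = 6, Σu = 291, Σv = 131, Σu² = 14403, Σv² = 2919, Σuv = 6479
nΣuv − ΣuΣv = 38874 − 38121 = 753
nΣu² − (Σu)² = 86418 − 84681 = 1737; nΣv² − (Σv)² = 17514 − 17161 = 353
r = 753 / √(1737 × 353) = 753 / 783.0460 ≈ 0.962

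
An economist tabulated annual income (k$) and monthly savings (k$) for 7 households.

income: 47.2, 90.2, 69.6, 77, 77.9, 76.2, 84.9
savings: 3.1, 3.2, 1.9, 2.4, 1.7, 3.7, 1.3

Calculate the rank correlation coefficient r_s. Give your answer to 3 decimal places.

Rank income: 1, 7, 2, 4, 5, 3, 6
Rank savings: 5, 6, 3, 4, 2, 7, 1
d = rank(income) − rank(savings): -4, 1, -1, 0, 3, -4, 5; Σd² = 68
ρ = 1 − 6Σd² / [n(n²−1)] = 1 − 6×68 / (7×48) = 1 − 408/336 ≈ -0.214

-0.214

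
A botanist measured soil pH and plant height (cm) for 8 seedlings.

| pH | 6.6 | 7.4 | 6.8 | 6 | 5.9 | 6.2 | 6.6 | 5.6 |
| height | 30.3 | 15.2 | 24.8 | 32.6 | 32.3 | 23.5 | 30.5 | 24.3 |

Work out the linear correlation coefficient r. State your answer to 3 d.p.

-0.560

n = 8, Σx = 51.1, Σy = 213.5, Σx² = 328.73, Σy² = 5943.21, Σxy = 1350.35
nΣxy − ΣxΣy = 10802.8 − 10909.85 = -107.05
nΣx² − (Σx)² = 2629.84 − 2611.21 = 18.63; nΣy² − (Σy)² = 47545.68 − 45582.25 = 1963.43
r = -107.05 / √(18.63 × 1963.43) = -107.05 / 191.2556 ≈ -0.560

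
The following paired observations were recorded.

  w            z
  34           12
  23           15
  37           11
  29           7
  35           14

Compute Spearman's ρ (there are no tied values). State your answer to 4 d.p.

-0.3000

Rank w: 3, 1, 5, 2, 4
Rank z: 3, 5, 2, 1, 4
d = rank(w) − rank(z): 0, -4, 3, 1, 0; Σd² = 26
ρ = 1 − 6Σd² / [n(n²−1)] = 1 − 6×26 / (5×24) = 1 − 156/120 ≈ -0.3000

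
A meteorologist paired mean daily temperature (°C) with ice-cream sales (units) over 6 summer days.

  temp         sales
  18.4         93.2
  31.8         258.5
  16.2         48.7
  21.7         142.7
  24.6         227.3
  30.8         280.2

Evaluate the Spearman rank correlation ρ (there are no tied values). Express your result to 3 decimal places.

0.943

Rank temp: 2, 6, 1, 3, 4, 5
Rank sales: 2, 5, 1, 3, 4, 6
d = rank(temp) − rank(sales): 0, 1, 0, 0, 0, -1; Σd² = 2
ρ = 1 − 6Σd² / [n(n²−1)] = 1 − 6×2 / (6×35) = 1 − 12/210 ≈ 0.943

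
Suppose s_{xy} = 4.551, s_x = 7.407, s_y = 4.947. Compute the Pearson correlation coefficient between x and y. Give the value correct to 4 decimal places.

r = Cov(x,y) / (s_x · s_y) = 4.551 / (7.407 × 4.947)
  = 4.551 / 36.6424 ≈ 0.1242

0.1242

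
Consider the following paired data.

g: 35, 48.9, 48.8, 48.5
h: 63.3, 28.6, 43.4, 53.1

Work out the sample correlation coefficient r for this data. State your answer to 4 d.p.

-0.7466

n = 4, Σg = 181.2, Σh = 188.4, Σg² = 8349.9, Σh² = 9528.02, Σgh = 8307.31
nΣgh − ΣgΣh = 33229.24 − 34138.08 = -908.84
nΣg² − (Σg)² = 33399.6 − 32833.44 = 566.16; nΣh² − (Σh)² = 38112.08 − 35494.56 = 2617.52
r = -908.84 / √(566.16 × 2617.52) = -908.84 / 1217.3476 ≈ -0.7466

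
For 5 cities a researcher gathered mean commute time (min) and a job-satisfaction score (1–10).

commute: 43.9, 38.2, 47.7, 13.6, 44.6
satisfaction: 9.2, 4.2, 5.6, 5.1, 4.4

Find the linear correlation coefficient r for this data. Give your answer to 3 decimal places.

0.226

n = 5, Σx = 188, Σy = 28.5, Σx² = 7835.86, Σy² = 179.01, Σxy = 1097.04
nΣxy − ΣxΣy = 5485.2 − 5358 = 127.2
nΣx² − (Σx)² = 39179.3 − 35344 = 3835.3; nΣy² − (Σy)² = 895.05 − 812.25 = 82.8
r = 127.2 / √(3835.3 × 82.8) = 127.2 / 563.5271 ≈ 0.226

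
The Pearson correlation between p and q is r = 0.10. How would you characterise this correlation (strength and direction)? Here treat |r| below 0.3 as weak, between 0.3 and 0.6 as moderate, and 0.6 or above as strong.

weak positive

r = 0.10 > 0 so the relationship is positive.
|r| = 0.10, which falls in the weak range.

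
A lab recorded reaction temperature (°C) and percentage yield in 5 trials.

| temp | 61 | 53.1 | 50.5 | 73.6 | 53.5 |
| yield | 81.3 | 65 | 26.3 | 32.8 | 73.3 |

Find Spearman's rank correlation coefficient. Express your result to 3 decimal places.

0.400

Rank temp: 4, 2, 1, 5, 3
Rank yield: 5, 3, 1, 2, 4
d = rank(temp) − rank(yield): -1, -1, 0, 3, -1; Σd² = 12
ρ = 1 − 6Σd² / [n(n²−1)] = 1 − 6×12 / (5×24) = 1 − 72/120 ≈ 0.400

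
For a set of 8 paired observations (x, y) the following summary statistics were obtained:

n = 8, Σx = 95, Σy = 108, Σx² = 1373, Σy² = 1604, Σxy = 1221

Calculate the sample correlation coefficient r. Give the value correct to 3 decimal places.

r = (nΣxy − ΣxΣy) / √[(nΣx² − (Σx)²)(nΣy² − (Σy)²)]
Numerator: 8×1221 − 95×108 = -492
Denominator: √[(10984 − 9025)(12832 − 11664)] = √[1959 × 1168] = 1512.6507
r = -492 / 1512.6507 ≈ -0.325

-0.325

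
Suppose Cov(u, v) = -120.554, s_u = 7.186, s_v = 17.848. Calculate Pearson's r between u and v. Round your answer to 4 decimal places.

r = Cov(u,v) / (s_u · s_v) = -120.554 / (7.186 × 17.848)
  = -120.554 / 128.2557 ≈ -0.9400

-0.9400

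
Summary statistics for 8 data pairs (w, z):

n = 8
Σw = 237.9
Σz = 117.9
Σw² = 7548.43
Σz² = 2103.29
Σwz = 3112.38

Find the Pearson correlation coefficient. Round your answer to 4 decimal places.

-0.9456

r = (nΣwz − ΣwΣz) / √[(nΣw² − (Σw)²)(nΣz² − (Σz)²)]
Numerator: 8×3112.38 − 237.9×117.9 = -3149.37
Denominator: √[(60387.44 − 56596.41)(16826.32 − 13900.41)] = √[3791.03 × 2925.91] = 3330.4973
r = -3149.37 / 3330.4973 ≈ -0.9456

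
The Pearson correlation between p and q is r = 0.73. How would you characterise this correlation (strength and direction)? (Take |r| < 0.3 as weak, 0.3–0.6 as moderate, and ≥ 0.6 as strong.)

strong positive

r = 0.73 > 0 so the relationship is positive.
|r| = 0.73, which falls in the strong range.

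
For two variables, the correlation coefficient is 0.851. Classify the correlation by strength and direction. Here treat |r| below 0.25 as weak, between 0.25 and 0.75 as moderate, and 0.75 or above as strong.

r = 0.851 > 0 so the relationship is positive.
|r| = 0.851, which falls in the strong range.

strong positive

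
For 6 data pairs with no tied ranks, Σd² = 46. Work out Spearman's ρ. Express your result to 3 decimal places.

-0.314

ρ = 1 − 6Σd² / [n(n²−1)] = 1 − 6×46 / (6×35)
  = 1 − 276/210 = 1 − 1.3143 ≈ -0.314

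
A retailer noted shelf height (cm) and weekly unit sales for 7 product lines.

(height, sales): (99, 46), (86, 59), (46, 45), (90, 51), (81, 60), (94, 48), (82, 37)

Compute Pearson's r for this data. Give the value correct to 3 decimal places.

0.147

n = 7, Σx = 578, Σy = 346, Σx² = 49534, Σy² = 17496, Σxy = 28694
nΣxy − ΣxΣy = 200858 − 199988 = 870
nΣx² − (Σx)² = 346738 − 334084 = 12654; nΣy² − (Σy)² = 122472 − 119716 = 2756
r = 870 / √(12654 × 2756) = 870 / 5905.4571 ≈ 0.147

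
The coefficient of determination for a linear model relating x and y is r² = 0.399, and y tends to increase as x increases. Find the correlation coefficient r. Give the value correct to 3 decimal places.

|r| = √0.399 = 0.632
The association is positive, so r = 0.632.

0.632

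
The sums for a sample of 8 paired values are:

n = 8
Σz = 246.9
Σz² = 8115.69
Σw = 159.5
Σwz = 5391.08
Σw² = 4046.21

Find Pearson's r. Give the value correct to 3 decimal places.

0.715

r = (nΣwz − ΣwΣz) / √[(nΣw² − (Σw)²)(nΣz² − (Σz)²)]
Numerator: 8×5391.08 − 159.5×246.9 = 3748.09
Denominator: √[(32369.68 − 25440.25)(64925.52 − 60959.61)] = √[6929.43 × 3965.91] = 5242.2796
r = 3748.09 / 5242.2796 ≈ 0.715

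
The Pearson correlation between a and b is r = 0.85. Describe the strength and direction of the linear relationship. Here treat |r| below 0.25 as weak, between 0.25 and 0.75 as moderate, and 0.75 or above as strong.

r = 0.85 > 0 so the relationship is positive.
|r| = 0.85, which falls in the strong range.

strong positive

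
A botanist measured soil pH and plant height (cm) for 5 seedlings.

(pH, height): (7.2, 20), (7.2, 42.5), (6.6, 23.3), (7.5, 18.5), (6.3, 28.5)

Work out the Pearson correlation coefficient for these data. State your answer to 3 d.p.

n = 5, Σx = 34.8, Σy = 132.8, Σx² = 243.18, Σy² = 3903.64, Σxy = 922.08
nΣxy − ΣxΣy = 4610.4 − 4621.44 = -11.04
nΣx² − (Σx)² = 1215.9 − 1211.04 = 4.86; nΣy² − (Σy)² = 19518.2 − 17635.84 = 1882.36
r = -11.04 / √(4.86 × 1882.36) = -11.04 / 95.6466 ≈ -0.115

-0.115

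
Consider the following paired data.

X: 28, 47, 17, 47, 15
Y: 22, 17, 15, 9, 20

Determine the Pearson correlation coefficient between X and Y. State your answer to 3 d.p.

-0.521

n = 5, ΣX = 154, ΣY = 83, ΣX² = 5716, ΣY² = 1479, ΣXY = 2393
nΣXY − ΣXΣY = 11965 − 12782 = -817
nΣX² − (ΣX)² = 28580 − 23716 = 4864; nΣY² − (ΣY)² = 7395 − 6889 = 506
r = -817 / √(4864 × 506) = -817 / 1568.8161 ≈ -0.521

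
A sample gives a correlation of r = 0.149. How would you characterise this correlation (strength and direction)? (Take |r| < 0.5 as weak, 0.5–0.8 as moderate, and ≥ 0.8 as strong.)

r = 0.149 > 0 so the relationship is positive.
|r| = 0.149, which falls in the weak range.

weak positive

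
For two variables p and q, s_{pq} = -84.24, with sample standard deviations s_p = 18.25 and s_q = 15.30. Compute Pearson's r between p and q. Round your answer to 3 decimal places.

r = Cov(p,q) / (s_p · s_q) = -84.24 / (18.25 × 15.30)
  = -84.24 / 279.2250 ≈ -0.302

-0.302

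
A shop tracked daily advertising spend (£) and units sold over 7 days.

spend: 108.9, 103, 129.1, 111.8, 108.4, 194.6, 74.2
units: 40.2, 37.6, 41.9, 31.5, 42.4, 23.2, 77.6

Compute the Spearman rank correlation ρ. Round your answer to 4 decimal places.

-0.6429

Rank spend: 4, 2, 6, 5, 3, 7, 1
Rank units: 4, 3, 5, 2, 6, 1, 7
d = rank(spend) − rank(units): 0, -1, 1, 3, -3, 6, -6; Σd² = 92
ρ = 1 − 6Σd² / [n(n²−1)] = 1 − 6×92 / (7×48) = 1 − 552/336 ≈ -0.6429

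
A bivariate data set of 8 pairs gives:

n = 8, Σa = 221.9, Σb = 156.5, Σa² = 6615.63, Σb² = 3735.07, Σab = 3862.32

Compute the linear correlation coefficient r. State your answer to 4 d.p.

-0.8592

r = (nΣab − ΣaΣb) / √[(nΣa² − (Σa)²)(nΣb² − (Σb)²)]
Numerator: 8×3862.32 − 221.9×156.5 = -3828.79
Denominator: √[(52925.04 − 49239.61)(29880.56 − 24492.25)] = √[3685.43 × 5388.31] = 4456.2584
r = -3828.79 / 4456.2584 ≈ -0.8592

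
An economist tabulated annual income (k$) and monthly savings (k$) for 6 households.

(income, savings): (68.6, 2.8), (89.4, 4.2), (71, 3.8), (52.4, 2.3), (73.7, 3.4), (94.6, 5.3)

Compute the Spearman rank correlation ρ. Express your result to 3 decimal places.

Rank income: 2, 5, 3, 1, 4, 6
Rank savings: 2, 5, 4, 1, 3, 6
d = rank(income) − rank(savings): 0, 0, -1, 0, 1, 0; Σd² = 2
ρ = 1 − 6Σd² / [n(n²−1)] = 1 − 6×2 / (6×35) = 1 − 12/210 ≈ 0.943

0.943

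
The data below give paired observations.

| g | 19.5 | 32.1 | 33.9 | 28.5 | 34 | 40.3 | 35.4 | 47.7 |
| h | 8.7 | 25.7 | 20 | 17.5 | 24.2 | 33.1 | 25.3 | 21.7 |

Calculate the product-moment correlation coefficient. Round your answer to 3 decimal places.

0.687

n = 8, Σg = 271.4, Σh = 176.2, Σg² = 9680.66, Σh² = 4234.66, Σgh = 6258.81
nΣgh − ΣgΣh = 50070.48 − 47820.68 = 2249.8
nΣg² − (Σg)² = 77445.28 − 73657.96 = 3787.32; nΣh² − (Σh)² = 33877.28 − 31046.44 = 2830.84
r = 2249.8 / √(3787.32 × 2830.84) = 2249.8 / 3274.3392 ≈ 0.687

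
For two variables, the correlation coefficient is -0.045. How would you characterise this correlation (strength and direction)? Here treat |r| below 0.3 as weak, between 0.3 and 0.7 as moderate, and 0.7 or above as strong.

r = -0.045 < 0 so the relationship is negative.
|r| = 0.045, which falls in the weak range.

weak negative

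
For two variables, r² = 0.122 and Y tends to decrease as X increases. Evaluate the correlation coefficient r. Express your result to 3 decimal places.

-0.349

|r| = √0.122 = 0.349
The association is negative, so r = −0.349.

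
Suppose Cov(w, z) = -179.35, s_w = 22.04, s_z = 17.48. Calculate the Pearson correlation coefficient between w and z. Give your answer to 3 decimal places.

-0.466

r = Cov(w,z) / (s_w · s_z) = -179.35 / (22.04 × 17.48)
  = -179.35 / 385.2592 ≈ -0.466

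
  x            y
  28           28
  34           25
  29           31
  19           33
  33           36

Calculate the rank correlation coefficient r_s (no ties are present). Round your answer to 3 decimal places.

Rank x: 2, 5, 3, 1, 4
Rank y: 2, 1, 3, 4, 5
d = rank(x) − rank(y): 0, 4, 0, -3, -1; Σd² = 26
ρ = 1 − 6Σd² / [n(n²−1)] = 1 − 6×26 / (5×24) = 1 − 156/120 ≈ -0.300

-0.300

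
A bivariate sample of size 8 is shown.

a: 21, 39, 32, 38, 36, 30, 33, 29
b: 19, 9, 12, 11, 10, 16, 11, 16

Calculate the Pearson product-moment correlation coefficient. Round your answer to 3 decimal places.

n = 8, Σa = 258, Σb = 104, Σa² = 8556, Σb² = 1440, Σab = 3219
nΣab − ΣaΣb = 25752 − 26832 = -1080
nΣa² − (Σa)² = 68448 − 66564 = 1884; nΣb² − (Σb)² = 11520 − 10816 = 704
r = -1080 / √(1884 × 704) = -1080 / 1151.6666 ≈ -0.938

-0.938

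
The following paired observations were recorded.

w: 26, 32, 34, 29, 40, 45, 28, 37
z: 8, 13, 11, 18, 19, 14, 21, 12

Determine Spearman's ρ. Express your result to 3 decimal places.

0.143

Rank w: 1, 4, 5, 3, 7, 8, 2, 6
Rank z: 1, 4, 2, 6, 7, 5, 8, 3
d = rank(w) − rank(z): 0, 0, 3, -3, 0, 3, -6, 3; Σd² = 72
ρ = 1 − 6Σd² / [n(n²−1)] = 1 − 6×72 / (8×63) = 1 − 432/504 ≈ 0.143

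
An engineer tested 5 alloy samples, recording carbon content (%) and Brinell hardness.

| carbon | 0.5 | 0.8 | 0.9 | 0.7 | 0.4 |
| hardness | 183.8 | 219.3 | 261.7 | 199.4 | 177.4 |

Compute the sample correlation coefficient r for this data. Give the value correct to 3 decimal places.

n = 5, Σx = 3.3, Σy = 1041.6, Σx² = 2.35, Σy² = 221592.94, Σxy = 713.41
nΣxy − ΣxΣy = 3567.05 − 3437.28 = 129.77
nΣx² − (Σx)² = 11.75 − 10.89 = 0.86; nΣy² − (Σy)² = 1107964.7 − 1084930.56 = 23034.14
r = 129.77 / √(0.86 × 23034.14) = 129.77 / 140.7457 ≈ 0.922

0.922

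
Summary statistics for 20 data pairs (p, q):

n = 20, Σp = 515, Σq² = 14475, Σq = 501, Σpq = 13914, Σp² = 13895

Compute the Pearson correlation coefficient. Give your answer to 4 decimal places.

r = (nΣpq − ΣpΣq) / √[(nΣp² − (Σp)²)(nΣq² − (Σq)²)]
Numerator: 20×13914 − 515×501 = 20265
Denominator: √[(277900 − 265225)(289500 − 251001)] = √[12675 × 38499] = 22090.1522
r = 20265 / 22090.1522 ≈ 0.9174

0.9174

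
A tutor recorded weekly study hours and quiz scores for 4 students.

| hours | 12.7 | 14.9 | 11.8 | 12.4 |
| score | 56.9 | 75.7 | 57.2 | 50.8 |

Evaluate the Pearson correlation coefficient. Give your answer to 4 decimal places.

0.9069

n = 4, Σx = 51.8, Σy = 240.6, Σx² = 676.3, Σy² = 14820.58, Σxy = 3155.44
nΣxy − ΣxΣy = 12621.76 − 12463.08 = 158.68
nΣx² − (Σx)² = 2705.2 − 2683.24 = 21.96; nΣy² − (Σy)² = 59282.32 − 57888.36 = 1393.96
r = 158.68 / √(21.96 × 1393.96) = 158.68 / 174.9610 ≈ 0.9069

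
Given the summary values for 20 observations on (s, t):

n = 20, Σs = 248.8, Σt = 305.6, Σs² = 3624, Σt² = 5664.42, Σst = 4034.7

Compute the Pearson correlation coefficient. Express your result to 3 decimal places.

0.321

r = (nΣst − ΣsΣt) / √[(nΣs² − (Σs)²)(nΣt² − (Σt)²)]
Numerator: 20×4034.7 − 248.8×305.6 = 4660.72
Denominator: √[(72480 − 61901.44)(113288.4 − 93391.36)] = √[10578.56 × 19897.04] = 14507.9989
r = 4660.72 / 14507.9989 ≈ 0.321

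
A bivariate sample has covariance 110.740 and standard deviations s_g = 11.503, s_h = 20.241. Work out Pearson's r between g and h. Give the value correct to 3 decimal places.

r = Cov(g,h) / (s_g · s_h) = 110.740 / (11.503 × 20.241)
  = 110.740 / 232.8322 ≈ 0.476

0.476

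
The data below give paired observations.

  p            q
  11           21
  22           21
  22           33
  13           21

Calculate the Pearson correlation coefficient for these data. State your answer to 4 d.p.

0.5717

n = 4, Σp = 68, Σq = 96, Σp² = 1258, Σq² = 2412, Σpq = 1692
nΣpq − ΣpΣq = 6768 − 6528 = 240
nΣp² − (Σp)² = 5032 − 4624 = 408; nΣq² − (Σq)² = 9648 − 9216 = 432
r = 240 / √(408 × 432) = 240 / 419.8285 ≈ 0.5717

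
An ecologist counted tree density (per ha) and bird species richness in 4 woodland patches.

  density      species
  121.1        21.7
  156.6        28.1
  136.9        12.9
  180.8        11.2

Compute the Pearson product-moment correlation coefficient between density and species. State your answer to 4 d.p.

-0.2959

n = 4, Σx = 595.4, Σy = 73.9, Σx² = 90619.02, Σy² = 1552.35, Σxy = 10819.3
nΣxy − ΣxΣy = 43277.2 − 44000.06 = -722.86
nΣx² − (Σx)² = 362476.08 − 354501.16 = 7974.92; nΣy² − (Σy)² = 6209.4 − 5461.21 = 748.19
r = -722.86 / √(7974.92 × 748.19) = -722.86 / 2442.6943 ≈ -0.2959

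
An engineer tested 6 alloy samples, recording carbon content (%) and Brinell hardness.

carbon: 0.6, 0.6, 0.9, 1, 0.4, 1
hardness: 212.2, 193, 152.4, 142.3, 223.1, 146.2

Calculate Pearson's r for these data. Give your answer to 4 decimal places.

-0.9796

n = 6, Σx = 4.5, Σy = 1069.2, Σx² = 3.69, Σy² = 196900.94, Σxy = 758.02
nΣxy − ΣxΣy = 4548.12 − 4811.4 = -263.28
nΣx² − (Σx)² = 22.14 − 20.25 = 1.89; nΣy² − (Σy)² = 1181405.64 − 1143188.64 = 38217
r = -263.28 / √(1.89 × 38217) = -263.28 / 268.7566 ≈ -0.9796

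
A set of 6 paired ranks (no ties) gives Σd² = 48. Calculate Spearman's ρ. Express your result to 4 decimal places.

-0.3714

ρ = 1 − 6Σd² / [n(n²−1)] = 1 − 6×48 / (6×35)
  = 1 − 288/210 = 1 − 1.37143 ≈ -0.3714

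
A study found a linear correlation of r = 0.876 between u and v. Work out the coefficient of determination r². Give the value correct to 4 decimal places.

r² = (0.876)² = 0.7674

0.7674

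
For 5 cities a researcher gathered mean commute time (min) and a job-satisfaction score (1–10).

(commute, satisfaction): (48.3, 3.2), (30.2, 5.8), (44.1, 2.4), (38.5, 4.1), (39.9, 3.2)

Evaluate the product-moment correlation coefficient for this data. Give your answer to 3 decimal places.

-0.870

n = 5, Σx = 201, Σy = 18.7, Σx² = 8264, Σy² = 76.69, Σxy = 721.09
nΣxy − ΣxΣy = 3605.45 − 3758.7 = -153.25
nΣx² − (Σx)² = 41320 − 40401 = 919; nΣy² − (Σy)² = 383.45 − 349.69 = 33.76
r = -153.25 / √(919 × 33.76) = -153.25 / 176.1404 ≈ -0.870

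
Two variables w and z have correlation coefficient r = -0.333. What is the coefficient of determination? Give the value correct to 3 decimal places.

r² = (-0.333)² = 0.111

0.111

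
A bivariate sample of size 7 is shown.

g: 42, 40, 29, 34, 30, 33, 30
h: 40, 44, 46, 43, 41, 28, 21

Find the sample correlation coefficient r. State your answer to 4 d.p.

0.2706

n = 7, Σg = 238, Σh = 263, Σg² = 8250, Σh² = 10407, Σgh = 9020
nΣgh − ΣgΣh = 63140 − 62594 = 546
nΣg² − (Σg)² = 57750 − 56644 = 1106; nΣh² − (Σh)² = 72849 − 69169 = 3680
r = 546 / √(1106 × 3680) = 546 / 2017.4439 ≈ 0.2706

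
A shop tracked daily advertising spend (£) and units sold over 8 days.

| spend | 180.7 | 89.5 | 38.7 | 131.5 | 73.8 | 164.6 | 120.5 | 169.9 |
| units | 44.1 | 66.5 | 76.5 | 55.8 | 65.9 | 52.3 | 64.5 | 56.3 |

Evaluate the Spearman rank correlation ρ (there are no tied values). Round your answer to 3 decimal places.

Rank spend: 8, 3, 1, 5, 2, 6, 4, 7
Rank units: 1, 7, 8, 3, 6, 2, 5, 4
d = rank(spend) − rank(units): 7, -4, -7, 2, -4, 4, -1, 3; Σd² = 160
ρ = 1 − 6Σd² / [n(n²−1)] = 1 − 6×160 / (8×63) = 1 − 960/504 ≈ -0.905

-0.905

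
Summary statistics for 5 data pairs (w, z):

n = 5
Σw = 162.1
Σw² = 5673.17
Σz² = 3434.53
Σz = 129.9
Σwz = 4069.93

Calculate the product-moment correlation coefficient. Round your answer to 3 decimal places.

-0.895

r = (nΣwz − ΣwΣz) / √[(nΣw² − (Σw)²)(nΣz² − (Σz)²)]
Numerator: 5×4069.93 − 162.1×129.9 = -707.14
Denominator: √[(28365.85 − 26276.41)(17172.65 − 16874.01)] = √[2089.44 × 298.64] = 789.9306
r = -707.14 / 789.9306 ≈ -0.895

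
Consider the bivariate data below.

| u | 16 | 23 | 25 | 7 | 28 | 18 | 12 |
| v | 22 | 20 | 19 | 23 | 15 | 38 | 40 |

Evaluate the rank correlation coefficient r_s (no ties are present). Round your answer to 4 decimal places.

-0.8214

Rank u: 3, 5, 6, 1, 7, 4, 2
Rank v: 4, 3, 2, 5, 1, 6, 7
d = rank(u) − rank(v): -1, 2, 4, -4, 6, -2, -5; Σd² = 102
ρ = 1 − 6Σd² / [n(n²−1)] = 1 − 6×102 / (7×48) = 1 − 612/336 ≈ -0.8214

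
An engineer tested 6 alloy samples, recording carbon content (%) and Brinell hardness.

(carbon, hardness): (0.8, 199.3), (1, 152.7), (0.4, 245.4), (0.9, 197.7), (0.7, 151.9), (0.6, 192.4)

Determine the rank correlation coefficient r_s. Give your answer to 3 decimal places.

-0.371

Rank carbon: 4, 6, 1, 5, 3, 2
Rank hardness: 5, 2, 6, 4, 1, 3
d = rank(carbon) − rank(hardness): -1, 4, -5, 1, 2, -1; Σd² = 48
ρ = 1 − 6Σd² / [n(n²−1)] = 1 − 6×48 / (6×35) = 1 − 288/210 ≈ -0.371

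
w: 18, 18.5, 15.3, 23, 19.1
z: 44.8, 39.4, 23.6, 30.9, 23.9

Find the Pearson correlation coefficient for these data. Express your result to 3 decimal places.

0.095

n = 5, Σw = 93.9, Σz = 162.6, Σw² = 1794.15, Σz² = 5642.38, Σwz = 3063.57
nΣwz − ΣwΣz = 15317.85 − 15268.14 = 49.71
nΣw² − (Σw)² = 8970.75 − 8817.21 = 153.54; nΣz² − (Σz)² = 28211.9 − 26438.76 = 1773.14
r = 49.71 / √(153.54 × 1773.14) = 49.71 / 521.7738 ≈ 0.095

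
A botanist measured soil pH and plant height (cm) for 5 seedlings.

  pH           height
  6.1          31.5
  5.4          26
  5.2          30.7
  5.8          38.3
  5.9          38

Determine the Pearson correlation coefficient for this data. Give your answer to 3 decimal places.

n = 5, Σx = 28.4, Σy = 164.5, Σx² = 161.86, Σy² = 5521.63, Σxy = 938.53
nΣxy − ΣxΣy = 4692.65 − 4671.8 = 20.85
nΣx² − (Σx)² = 809.3 − 806.56 = 2.74; nΣy² − (Σy)² = 27608.15 − 27060.25 = 547.9
r = 20.85 / √(2.74 × 547.9) = 20.85 / 38.7459 ≈ 0.538

0.538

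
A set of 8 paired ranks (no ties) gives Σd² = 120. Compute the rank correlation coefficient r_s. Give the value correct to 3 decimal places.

ρ = 1 − 6Σd² / [n(n²−1)] = 1 − 6×120 / (8×63)
  = 1 − 720/504 = 1 − 1.4286 ≈ -0.429

-0.429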